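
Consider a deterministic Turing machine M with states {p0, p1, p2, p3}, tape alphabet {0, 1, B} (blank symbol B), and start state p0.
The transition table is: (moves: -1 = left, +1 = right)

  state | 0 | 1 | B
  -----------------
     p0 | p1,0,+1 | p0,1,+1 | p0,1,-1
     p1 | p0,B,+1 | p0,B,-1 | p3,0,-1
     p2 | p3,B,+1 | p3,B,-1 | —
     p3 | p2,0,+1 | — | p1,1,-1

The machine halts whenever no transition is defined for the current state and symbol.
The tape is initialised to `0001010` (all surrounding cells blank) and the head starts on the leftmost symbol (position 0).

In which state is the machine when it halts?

p2

state=p0 head=0 tape=[0]001010   (p0,0)→(p1,0,+1)
state=p1 head=1 tape=0[0]01010   (p1,0)→(p0,B,+1)
state=p0 head=2 tape=0B[0]1010   (p0,0)→(p1,0,+1)
state=p1 head=3 tape=0B0[1]010   (p1,1)→(p0,B,-1)
state=p0 head=2 tape=0B[0]B010   (p0,0)→(p1,0,+1)
state=p1 head=3 tape=0B0[B]010   (p1,B)→(p3,0,-1)
state=p3 head=2 tape=0B[0]0010   (p3,0)→(p2,0,+1)
state=p2 head=3 tape=0B0[0]010   (p2,0)→(p3,B,+1)
state=p3 head=4 tape=0B0B[0]10   (p3,0)→(p2,0,+1)
state=p2 head=5 tape=0B0B0[1]0   (p2,1)→(p3,B,-1)
state=p3 head=4 tape=0B0B[0]B0   (p3,0)→(p2,0,+1)
state=p2 head=5 tape=0B0B0[B]0
No transition is defined for (p2, B); M halts in state p2.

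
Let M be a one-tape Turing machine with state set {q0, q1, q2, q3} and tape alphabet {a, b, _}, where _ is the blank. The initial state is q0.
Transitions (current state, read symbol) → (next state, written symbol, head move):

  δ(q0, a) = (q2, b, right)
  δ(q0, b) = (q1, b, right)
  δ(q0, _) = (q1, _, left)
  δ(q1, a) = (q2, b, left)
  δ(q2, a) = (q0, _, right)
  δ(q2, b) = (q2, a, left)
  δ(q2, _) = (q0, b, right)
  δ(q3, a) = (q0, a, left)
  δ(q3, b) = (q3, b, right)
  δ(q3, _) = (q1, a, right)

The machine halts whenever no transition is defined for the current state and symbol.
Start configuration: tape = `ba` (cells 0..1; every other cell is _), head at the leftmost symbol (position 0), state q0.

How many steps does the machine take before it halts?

q0 | __[b]a__   read b → write b, move right, go to q1
q1 | __b[a]__   read a → write b, move left, go to q2
q2 | __[b]b__   read b → write a, move left, go to q2
q2 | _[_]ab__   read _ → write b, move right, go to q0
q0 | _b[a]b__   read a → write b, move right, go to q2
q2 | _bb[b]__   read b → write a, move left, go to q2
q2 | _b[b]a__   read b → write a, move left, go to q2
q2 | _[b]aa__   read b → write a, move left, go to q2
q2 | [_]aaa__   read _ → write b, move right, go to q0
q0 | b[a]aa__   read a → write b, move right, go to q2
q2 | bb[a]a__   read a → write _, move right, go to q0
q0 | bb_[a]__   read a → write b, move right, go to q2
q2 | bb_b[_]_   read _ → write b, move right, go to q0
q0 | bb_bb[_]   read _ → write _, move left, go to q1
q1 | bb_b[b]_
M halts after 14 transitions.

14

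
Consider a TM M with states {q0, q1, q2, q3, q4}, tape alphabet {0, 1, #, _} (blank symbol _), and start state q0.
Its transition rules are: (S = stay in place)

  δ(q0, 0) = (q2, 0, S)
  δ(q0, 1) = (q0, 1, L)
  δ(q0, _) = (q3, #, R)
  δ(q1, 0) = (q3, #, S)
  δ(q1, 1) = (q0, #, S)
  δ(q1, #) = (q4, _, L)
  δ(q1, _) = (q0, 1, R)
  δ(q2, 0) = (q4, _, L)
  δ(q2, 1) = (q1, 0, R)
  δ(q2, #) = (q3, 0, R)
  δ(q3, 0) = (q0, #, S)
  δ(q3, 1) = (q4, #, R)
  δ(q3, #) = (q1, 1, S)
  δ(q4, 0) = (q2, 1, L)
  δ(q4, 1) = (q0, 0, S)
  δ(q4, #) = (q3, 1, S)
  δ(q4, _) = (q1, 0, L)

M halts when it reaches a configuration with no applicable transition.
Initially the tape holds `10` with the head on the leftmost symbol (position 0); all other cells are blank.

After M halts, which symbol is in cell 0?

_

q0 | __[1]0_   read 1 → write 1, move L, go to q0
q0 | _[_]10_   read _ → write #, move R, go to q3
q3 | _#[1]0_   read 1 → write #, move R, go to q4
q4 | _##[0]_   read 0 → write 1, move L, go to q2
q2 | _#[#]1_   read # → write 0, move R, go to q3
q3 | _#0[1]_   read 1 → write #, move R, go to q4
q4 | _#0#[_]   read _ → write 0, move L, go to q1
q1 | _#0[#]0   read # → write _, move L, go to q4
q4 | _#[0]_0   read 0 → write 1, move L, go to q2
q2 | _[#]1_0   read # → write 0, move R, go to q3
q3 | _0[1]_0   read 1 → write #, move R, go to q4
q4 | _0#[_]0   read _ → write 0, move L, go to q1
q1 | _0[#]00   read # → write _, move L, go to q4
q4 | _[0]_00   read 0 → write 1, move L, go to q2
q2 | [_]1_00
Cell 0 holds _ when M halts.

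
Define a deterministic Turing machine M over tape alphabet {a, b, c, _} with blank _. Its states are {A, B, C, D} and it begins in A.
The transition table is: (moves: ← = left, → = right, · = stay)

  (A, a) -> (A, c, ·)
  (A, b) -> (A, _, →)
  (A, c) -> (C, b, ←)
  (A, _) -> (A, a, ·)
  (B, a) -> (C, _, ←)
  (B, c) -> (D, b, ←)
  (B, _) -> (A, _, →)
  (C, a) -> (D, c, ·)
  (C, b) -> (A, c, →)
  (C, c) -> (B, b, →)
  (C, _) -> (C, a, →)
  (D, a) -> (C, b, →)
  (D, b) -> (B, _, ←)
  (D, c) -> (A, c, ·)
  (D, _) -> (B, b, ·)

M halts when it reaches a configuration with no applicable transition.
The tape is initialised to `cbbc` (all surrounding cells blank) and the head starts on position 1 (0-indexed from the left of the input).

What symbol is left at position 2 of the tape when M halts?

a

state=A head=1 tape=c[b]bc_   (A,b)→(A,_,→)
state=A head=2 tape=c_[b]c_   (A,b)→(A,_,→)
state=A head=3 tape=c__[c]_   (A,c)→(C,b,←)
state=C head=2 tape=c_[_]b_   (C,_)→(C,a,→)
state=C head=3 tape=c_a[b]_   (C,b)→(A,c,→)
state=A head=4 tape=c_ac[_]   (A,_)→(A,a,·)
state=A head=4 tape=c_ac[a]   (A,a)→(A,c,·)
state=A head=4 tape=c_ac[c]   (A,c)→(C,b,←)
state=C head=3 tape=c_a[c]b   (C,c)→(B,b,→)
state=B head=4 tape=c_ab[b]
Cell 2 holds a when M halts.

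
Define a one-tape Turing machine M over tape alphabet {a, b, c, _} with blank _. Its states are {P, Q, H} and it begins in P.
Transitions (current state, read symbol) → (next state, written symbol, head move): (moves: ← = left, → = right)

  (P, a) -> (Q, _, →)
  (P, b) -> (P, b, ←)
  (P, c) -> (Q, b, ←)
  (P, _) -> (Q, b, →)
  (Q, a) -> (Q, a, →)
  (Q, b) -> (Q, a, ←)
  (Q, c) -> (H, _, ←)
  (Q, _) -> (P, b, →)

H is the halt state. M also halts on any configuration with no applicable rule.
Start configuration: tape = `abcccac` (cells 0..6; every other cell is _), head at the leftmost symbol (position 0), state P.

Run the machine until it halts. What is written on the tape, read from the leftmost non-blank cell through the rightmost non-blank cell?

P | [a]bcccac   read a → write _, move →, go to Q
Q | _[b]cccac   read b → write a, move ←, go to Q
Q | [_]acccac   read _ → write b, move →, go to P
P | b[a]cccac   read a → write _, move →, go to Q
Q | b_[c]ccac   read c → write _, move ←, go to H
H | b[_]_ccac
The non-blank tape span at halt is b__ccac.

b__ccac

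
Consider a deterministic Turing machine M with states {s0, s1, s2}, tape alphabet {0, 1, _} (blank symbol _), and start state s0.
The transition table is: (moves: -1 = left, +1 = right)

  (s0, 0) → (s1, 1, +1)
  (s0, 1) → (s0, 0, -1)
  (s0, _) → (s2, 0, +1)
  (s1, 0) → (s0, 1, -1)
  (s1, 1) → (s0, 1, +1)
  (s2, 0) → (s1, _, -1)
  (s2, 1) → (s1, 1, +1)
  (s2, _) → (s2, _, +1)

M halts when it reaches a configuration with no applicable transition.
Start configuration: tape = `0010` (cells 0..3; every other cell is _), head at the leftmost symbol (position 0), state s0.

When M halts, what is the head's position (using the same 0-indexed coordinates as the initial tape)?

0

s0 | __[0]010   read 0 → write 1, move +1, go to s1
s1 | __1[0]10   read 0 → write 1, move -1, go to s0
s0 | __[1]110   read 1 → write 0, move -1, go to s0
s0 | _[_]0110   read _ → write 0, move +1, go to s2
s2 | _0[0]110   read 0 → write _, move -1, go to s1
s1 | _[0]_110   read 0 → write 1, move -1, go to s0
s0 | [_]1_110   read _ → write 0, move +1, go to s2
s2 | 0[1]_110   read 1 → write 1, move +1, go to s1
s1 | 01[_]110
At halt the head is at cell 0.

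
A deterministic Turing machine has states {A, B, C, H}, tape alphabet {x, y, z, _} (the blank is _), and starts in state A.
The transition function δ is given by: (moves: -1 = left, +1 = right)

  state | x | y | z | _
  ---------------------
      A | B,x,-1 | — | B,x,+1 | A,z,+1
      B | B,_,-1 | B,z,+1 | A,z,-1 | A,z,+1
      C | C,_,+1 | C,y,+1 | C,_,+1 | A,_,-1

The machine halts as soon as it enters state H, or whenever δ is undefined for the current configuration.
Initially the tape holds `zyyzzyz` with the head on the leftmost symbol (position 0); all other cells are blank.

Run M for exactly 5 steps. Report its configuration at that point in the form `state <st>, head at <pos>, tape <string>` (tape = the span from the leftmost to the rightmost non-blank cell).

state B, head at 3, tape xzxzzyz

state=A head=0 tape=[z]yyzzyz   (A,z)→(B,x,+1)
state=B head=1 tape=x[y]yzzyz   (B,y)→(B,z,+1)
state=B head=2 tape=xz[y]zzyz   (B,y)→(B,z,+1)
state=B head=3 tape=xzz[z]zyz   (B,z)→(A,z,-1)
state=A head=2 tape=xz[z]zzyz   (A,z)→(B,x,+1)
state=B head=3 tape=xzx[z]zyz
After 5 steps: state B, head at 3, tape xzxzzyz.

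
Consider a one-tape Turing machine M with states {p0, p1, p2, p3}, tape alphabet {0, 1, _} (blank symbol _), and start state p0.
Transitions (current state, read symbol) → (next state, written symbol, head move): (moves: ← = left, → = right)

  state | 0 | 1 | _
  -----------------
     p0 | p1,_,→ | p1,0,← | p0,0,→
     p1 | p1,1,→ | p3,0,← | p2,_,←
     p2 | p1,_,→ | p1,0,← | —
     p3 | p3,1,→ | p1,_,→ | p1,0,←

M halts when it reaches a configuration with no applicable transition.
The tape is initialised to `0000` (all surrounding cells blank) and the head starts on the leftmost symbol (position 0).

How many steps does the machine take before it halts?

15

state=p0 head=0 tape=_[0]000_   (p0,0)→(p1,_,→)
state=p1 head=1 tape=__[0]00_   (p1,0)→(p1,1,→)
state=p1 head=2 tape=__1[0]0_   (p1,0)→(p1,1,→)
state=p1 head=3 tape=__11[0]_   (p1,0)→(p1,1,→)
state=p1 head=4 tape=__111[_]   (p1,_)→(p2,_,←)
state=p2 head=3 tape=__11[1]_   (p2,1)→(p1,0,←)
state=p1 head=2 tape=__1[1]0_   (p1,1)→(p3,0,←)
state=p3 head=1 tape=__[1]00_   (p3,1)→(p1,_,→)
state=p1 head=2 tape=___[0]0_   (p1,0)→(p1,1,→)
state=p1 head=3 tape=___1[0]_   (p1,0)→(p1,1,→)
state=p1 head=4 tape=___11[_]   (p1,_)→(p2,_,←)
state=p2 head=3 tape=___1[1]_   (p2,1)→(p1,0,←)
state=p1 head=2 tape=___[1]0_   (p1,1)→(p3,0,←)
state=p3 head=1 tape=__[_]00_   (p3,_)→(p1,0,←)
state=p1 head=0 tape=_[_]000_   (p1,_)→(p2,_,←)
state=p2 head=-1 tape=[_]_000_
M halts after 15 transitions.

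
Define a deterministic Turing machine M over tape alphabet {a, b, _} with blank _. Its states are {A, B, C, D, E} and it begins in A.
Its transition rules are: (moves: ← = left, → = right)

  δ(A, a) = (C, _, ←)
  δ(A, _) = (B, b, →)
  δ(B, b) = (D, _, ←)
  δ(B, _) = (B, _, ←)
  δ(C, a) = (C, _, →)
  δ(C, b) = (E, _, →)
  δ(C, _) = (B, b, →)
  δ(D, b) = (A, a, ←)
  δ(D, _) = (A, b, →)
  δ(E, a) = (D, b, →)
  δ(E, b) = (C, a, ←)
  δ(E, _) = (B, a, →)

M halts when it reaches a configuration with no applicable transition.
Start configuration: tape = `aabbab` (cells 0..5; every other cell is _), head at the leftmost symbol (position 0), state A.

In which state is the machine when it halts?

B

state=A head=0 tape=___[a]abbab   (A,a)→(C,_,←)
state=C head=-1 tape=__[_]_abbab   (C,_)→(B,b,→)
state=B head=0 tape=__b[_]abbab   (B,_)→(B,_,←)
state=B head=-1 tape=__[b]_abbab   (B,b)→(D,_,←)
state=D head=-2 tape=_[_]__abbab   (D,_)→(A,b,→)
state=A head=-1 tape=_b[_]_abbab   (A,_)→(B,b,→)
state=B head=0 tape=_bb[_]abbab   (B,_)→(B,_,←)
state=B head=-1 tape=_b[b]_abbab   (B,b)→(D,_,←)
state=D head=-2 tape=_[b]__abbab   (D,b)→(A,a,←)
state=A head=-3 tape=[_]a__abbab   (A,_)→(B,b,→)
state=B head=-2 tape=b[a]__abbab
No transition is defined for (B, a); M halts in state B.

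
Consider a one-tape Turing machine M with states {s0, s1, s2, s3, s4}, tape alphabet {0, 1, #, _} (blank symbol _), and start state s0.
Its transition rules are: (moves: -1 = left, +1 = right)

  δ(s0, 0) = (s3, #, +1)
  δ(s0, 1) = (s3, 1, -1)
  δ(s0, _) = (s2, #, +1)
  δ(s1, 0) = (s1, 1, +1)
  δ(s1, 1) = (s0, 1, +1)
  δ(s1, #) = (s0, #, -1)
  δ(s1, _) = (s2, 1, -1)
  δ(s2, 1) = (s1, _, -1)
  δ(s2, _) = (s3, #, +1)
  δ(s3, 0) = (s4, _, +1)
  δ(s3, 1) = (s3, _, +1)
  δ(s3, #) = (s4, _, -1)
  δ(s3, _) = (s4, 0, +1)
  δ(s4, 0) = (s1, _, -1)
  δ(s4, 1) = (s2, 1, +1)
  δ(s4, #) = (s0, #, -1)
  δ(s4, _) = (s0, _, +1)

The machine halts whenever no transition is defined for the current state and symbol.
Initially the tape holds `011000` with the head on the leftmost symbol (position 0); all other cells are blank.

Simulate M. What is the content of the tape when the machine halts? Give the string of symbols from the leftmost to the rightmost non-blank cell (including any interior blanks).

#_#1_1

s0 | [0]11000   read 0 → write #, move +1, go to s3
s3 | #[1]1000   read 1 → write _, move +1, go to s3
s3 | #_[1]000   read 1 → write _, move +1, go to s3
s3 | #__[0]00   read 0 → write _, move +1, go to s4
s4 | #___[0]0   read 0 → write _, move -1, go to s1
s1 | #__[_]_0   read _ → write 1, move -1, go to s2
s2 | #_[_]1_0   read _ → write #, move +1, go to s3
s3 | #_#[1]_0   read 1 → write _, move +1, go to s3
s3 | #_#_[_]0   read _ → write 0, move +1, go to s4
s4 | #_#_0[0]   read 0 → write _, move -1, go to s1
s1 | #_#_[0]_   read 0 → write 1, move +1, go to s1
s1 | #_#_1[_]   read _ → write 1, move -1, go to s2
s2 | #_#_[1]1   read 1 → write _, move -1, go to s1
s1 | #_#[_]_1   read _ → write 1, move -1, go to s2
s2 | #_[#]1_1
The non-blank tape span at halt is #_#1_1.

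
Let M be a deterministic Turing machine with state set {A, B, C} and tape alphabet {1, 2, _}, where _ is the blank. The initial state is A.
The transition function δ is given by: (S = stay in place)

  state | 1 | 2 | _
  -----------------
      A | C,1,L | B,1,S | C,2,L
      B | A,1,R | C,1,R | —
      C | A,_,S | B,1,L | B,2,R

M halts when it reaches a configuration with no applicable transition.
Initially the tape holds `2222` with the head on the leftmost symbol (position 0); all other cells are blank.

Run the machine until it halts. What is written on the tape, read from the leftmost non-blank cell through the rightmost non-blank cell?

121222

state=A head=0 tape=__[2]222_   (A,2)→(B,1,S)
state=B head=0 tape=__[1]222_   (B,1)→(A,1,R)
state=A head=1 tape=__1[2]22_   (A,2)→(B,1,S)
state=B head=1 tape=__1[1]22_   (B,1)→(A,1,R)
state=A head=2 tape=__11[2]2_   (A,2)→(B,1,S)
state=B head=2 tape=__11[1]2_   (B,1)→(A,1,R)
state=A head=3 tape=__111[2]_   (A,2)→(B,1,S)
state=B head=3 tape=__111[1]_   (B,1)→(A,1,R)
state=A head=4 tape=__1111[_]   (A,_)→(C,2,L)
state=C head=3 tape=__111[1]2   (C,1)→(A,_,S)
state=A head=3 tape=__111[_]2   (A,_)→(C,2,L)
state=C head=2 tape=__11[1]22   (C,1)→(A,_,S)
state=A head=2 tape=__11[_]22   (A,_)→(C,2,L)
state=C head=1 tape=__1[1]222   (C,1)→(A,_,S)
state=A head=1 tape=__1[_]222   (A,_)→(C,2,L)
state=C head=0 tape=__[1]2222   (C,1)→(A,_,S)
state=A head=0 tape=__[_]2222   (A,_)→(C,2,L)
state=C head=-1 tape=_[_]22222   (C,_)→(B,2,R)
state=B head=0 tape=_2[2]2222   (B,2)→(C,1,R)
state=C head=1 tape=_21[2]222   (C,2)→(B,1,L)
state=B head=0 tape=_2[1]1222   (B,1)→(A,1,R)
state=A head=1 tape=_21[1]222   (A,1)→(C,1,L)
state=C head=0 tape=_2[1]1222   (C,1)→(A,_,S)
state=A head=0 tape=_2[_]1222   (A,_)→(C,2,L)
state=C head=-1 tape=_[2]21222   (C,2)→(B,1,L)
state=B head=-2 tape=[_]121222
The non-blank tape span at halt is 121222.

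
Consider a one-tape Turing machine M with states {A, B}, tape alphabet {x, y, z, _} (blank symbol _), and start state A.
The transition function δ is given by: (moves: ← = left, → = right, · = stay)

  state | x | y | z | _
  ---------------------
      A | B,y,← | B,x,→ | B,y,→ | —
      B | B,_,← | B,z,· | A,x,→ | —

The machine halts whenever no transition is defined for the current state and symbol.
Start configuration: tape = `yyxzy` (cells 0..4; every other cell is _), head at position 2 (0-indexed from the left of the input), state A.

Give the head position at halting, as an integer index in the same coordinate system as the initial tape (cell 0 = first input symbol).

state=A head=2 tape=yy[x]zy_   (A,x)→(B,y,←)
state=B head=1 tape=y[y]yzy_   (B,y)→(B,z,·)
state=B head=1 tape=y[z]yzy_   (B,z)→(A,x,→)
state=A head=2 tape=yx[y]zy_   (A,y)→(B,x,→)
state=B head=3 tape=yxx[z]y_   (B,z)→(A,x,→)
state=A head=4 tape=yxxx[y]_   (A,y)→(B,x,→)
state=B head=5 tape=yxxxx[_]
At halt the head is at cell 5.

5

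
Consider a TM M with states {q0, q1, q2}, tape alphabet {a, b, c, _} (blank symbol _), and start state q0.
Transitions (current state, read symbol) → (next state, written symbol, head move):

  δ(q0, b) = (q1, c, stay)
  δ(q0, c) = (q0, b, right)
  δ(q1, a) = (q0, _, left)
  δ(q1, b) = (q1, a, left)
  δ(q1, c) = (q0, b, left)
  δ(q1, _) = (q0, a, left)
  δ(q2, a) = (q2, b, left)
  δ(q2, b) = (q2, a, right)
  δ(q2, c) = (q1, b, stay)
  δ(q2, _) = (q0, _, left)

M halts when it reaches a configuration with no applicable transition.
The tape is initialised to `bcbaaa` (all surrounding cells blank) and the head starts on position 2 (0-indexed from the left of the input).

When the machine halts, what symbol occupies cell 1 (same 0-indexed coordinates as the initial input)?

state=q0 head=2 tape=_bc[b]aaa   (q0,b)→(q1,c,stay)
state=q1 head=2 tape=_bc[c]aaa   (q1,c)→(q0,b,left)
state=q0 head=1 tape=_b[c]baaa   (q0,c)→(q0,b,right)
state=q0 head=2 tape=_bb[b]aaa   (q0,b)→(q1,c,stay)
state=q1 head=2 tape=_bb[c]aaa   (q1,c)→(q0,b,left)
state=q0 head=1 tape=_b[b]baaa   (q0,b)→(q1,c,stay)
state=q1 head=1 tape=_b[c]baaa   (q1,c)→(q0,b,left)
state=q0 head=0 tape=_[b]bbaaa   (q0,b)→(q1,c,stay)
state=q1 head=0 tape=_[c]bbaaa   (q1,c)→(q0,b,left)
state=q0 head=-1 tape=[_]bbbaaa
Cell 1 holds b when M halts.

b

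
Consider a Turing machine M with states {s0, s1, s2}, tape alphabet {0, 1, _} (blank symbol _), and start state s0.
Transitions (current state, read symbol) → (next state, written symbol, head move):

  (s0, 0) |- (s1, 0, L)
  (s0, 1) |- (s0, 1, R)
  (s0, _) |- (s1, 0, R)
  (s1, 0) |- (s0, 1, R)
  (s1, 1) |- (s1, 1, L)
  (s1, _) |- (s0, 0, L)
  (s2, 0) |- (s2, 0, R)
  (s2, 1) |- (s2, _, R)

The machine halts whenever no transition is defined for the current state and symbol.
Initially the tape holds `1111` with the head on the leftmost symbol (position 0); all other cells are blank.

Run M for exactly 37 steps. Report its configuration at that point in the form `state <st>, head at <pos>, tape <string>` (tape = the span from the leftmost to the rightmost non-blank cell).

s0 | ___[1]111__   read 1 → write 1, move R, go to s0
s0 | ___1[1]11__   read 1 → write 1, move R, go to s0
s0 | ___11[1]1__   read 1 → write 1, move R, go to s0
s0 | ___111[1]__   read 1 → write 1, move R, go to s0
s0 | ___1111[_]_   read _ → write 0, move R, go to s1
s1 | ___11110[_]   read _ → write 0, move L, go to s0
s0 | ___1111[0]0   read 0 → write 0, move L, go to s1
s1 | ___111[1]00   read 1 → write 1, move L, go to s1
s1 | ___11[1]100   read 1 → write 1, move L, go to s1
s1 | ___1[1]1100   read 1 → write 1, move L, go to s1
s1 | ___[1]11100   read 1 → write 1, move L, go to s1
s1 | __[_]111100   read _ → write 0, move L, go to s0
s0 | _[_]0111100   read _ → write 0, move R, go to s1
s1 | _0[0]111100   read 0 → write 1, move R, go to s0
s0 | _01[1]11100   read 1 → write 1, move R, go to s0
s0 | _011[1]1100   read 1 → write 1, move R, go to s0
s0 | _0111[1]100   read 1 → write 1, move R, go to s0
s0 | _01111[1]00   read 1 → write 1, move R, go to s0
s0 | _011111[0]0   read 0 → write 0, move L, go to s1
s1 | _01111[1]00   read 1 → write 1, move L, go to s1
s1 | _0111[1]100   read 1 → write 1, move L, go to s1
s1 | _011[1]1100   read 1 → write 1, move L, go to s1
s1 | _01[1]11100   read 1 → write 1, move L, go to s1
s1 | _0[1]111100   read 1 → write 1, move L, go to s1
s1 | _[0]1111100   read 0 → write 1, move R, go to s0
s0 | _1[1]111100   read 1 → write 1, move R, go to s0
s0 | _11[1]11100   read 1 → write 1, move R, go to s0
s0 | _111[1]1100   read 1 → write 1, move R, go to s0
s0 | _1111[1]100   read 1 → write 1, move R, go to s0
s0 | _11111[1]00   read 1 → write 1, move R, go to s0
s0 | _111111[0]0   read 0 → write 0, move L, go to s1
s1 | _11111[1]00   read 1 → write 1, move L, go to s1
s1 | _1111[1]100   read 1 → write 1, move L, go to s1
s1 | _111[1]1100   read 1 → write 1, move L, go to s1
s1 | _11[1]11100   read 1 → write 1, move L, go to s1
s1 | _1[1]111100   read 1 → write 1, move L, go to s1
s1 | _[1]1111100   read 1 → write 1, move L, go to s1
s1 | [_]11111100
After 37 steps: state s1, head at -3, tape 11111100.

state s1, head at -3, tape 11111100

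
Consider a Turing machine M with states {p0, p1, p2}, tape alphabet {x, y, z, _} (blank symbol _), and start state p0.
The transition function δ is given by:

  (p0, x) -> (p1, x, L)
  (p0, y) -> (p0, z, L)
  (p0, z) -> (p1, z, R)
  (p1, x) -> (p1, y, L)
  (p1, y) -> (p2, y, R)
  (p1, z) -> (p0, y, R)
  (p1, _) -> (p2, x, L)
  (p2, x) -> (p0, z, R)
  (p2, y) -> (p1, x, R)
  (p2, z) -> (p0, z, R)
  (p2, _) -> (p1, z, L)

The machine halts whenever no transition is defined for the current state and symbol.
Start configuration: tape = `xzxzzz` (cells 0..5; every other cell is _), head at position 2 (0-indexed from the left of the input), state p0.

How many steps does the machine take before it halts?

15

p0 | xz[x]zzz__   read x → write x, move L, go to p1
p1 | x[z]xzzz__   read z → write y, move R, go to p0
p0 | xy[x]zzz__   read x → write x, move L, go to p1
p1 | x[y]xzzz__   read y → write y, move R, go to p2
p2 | xy[x]zzz__   read x → write z, move R, go to p0
p0 | xyz[z]zz__   read z → write z, move R, go to p1
p1 | xyzz[z]z__   read z → write y, move R, go to p0
p0 | xyzzy[z]__   read z → write z, move R, go to p1
p1 | xyzzyz[_]_   read _ → write x, move L, go to p2
p2 | xyzzy[z]x_   read z → write z, move R, go to p0
p0 | xyzzyz[x]_   read x → write x, move L, go to p1
p1 | xyzzy[z]x_   read z → write y, move R, go to p0
p0 | xyzzyy[x]_   read x → write x, move L, go to p1
p1 | xyzzy[y]x_   read y → write y, move R, go to p2
p2 | xyzzyy[x]_   read x → write z, move R, go to p0
p0 | xyzzyyz[_]
M halts after 15 transitions.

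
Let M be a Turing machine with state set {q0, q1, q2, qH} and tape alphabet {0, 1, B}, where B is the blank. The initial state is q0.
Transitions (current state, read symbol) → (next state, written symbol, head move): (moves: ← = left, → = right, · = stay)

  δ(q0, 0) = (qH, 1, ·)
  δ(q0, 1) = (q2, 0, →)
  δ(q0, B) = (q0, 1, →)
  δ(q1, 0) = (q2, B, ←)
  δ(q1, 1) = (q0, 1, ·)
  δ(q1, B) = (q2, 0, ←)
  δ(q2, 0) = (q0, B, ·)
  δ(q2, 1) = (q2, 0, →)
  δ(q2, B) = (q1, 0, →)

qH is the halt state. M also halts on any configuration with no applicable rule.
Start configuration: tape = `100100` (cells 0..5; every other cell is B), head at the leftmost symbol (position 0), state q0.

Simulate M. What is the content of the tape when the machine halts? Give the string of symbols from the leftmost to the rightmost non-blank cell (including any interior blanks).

q0 | [1]00100   read 1 → write 0, move →, go to q2
q2 | 0[0]0100   read 0 → write B, move ·, go to q0
q0 | 0[B]0100   read B → write 1, move →, go to q0
q0 | 01[0]100   read 0 → write 1, move ·, go to qH
qH | 01[1]100
The non-blank tape span at halt is 011100.

011100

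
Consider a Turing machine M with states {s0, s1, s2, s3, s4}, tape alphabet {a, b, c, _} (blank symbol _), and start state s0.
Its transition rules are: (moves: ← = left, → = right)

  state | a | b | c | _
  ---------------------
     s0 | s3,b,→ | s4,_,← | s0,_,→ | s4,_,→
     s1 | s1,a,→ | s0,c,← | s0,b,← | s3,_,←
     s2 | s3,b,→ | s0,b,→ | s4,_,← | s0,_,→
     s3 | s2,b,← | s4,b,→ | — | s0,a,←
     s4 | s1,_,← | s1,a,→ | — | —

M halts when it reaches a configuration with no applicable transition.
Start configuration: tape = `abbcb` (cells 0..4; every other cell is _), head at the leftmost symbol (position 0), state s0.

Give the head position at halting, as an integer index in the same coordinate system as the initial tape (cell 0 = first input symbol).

s0 | _[a]bbcb_   read a → write b, move →, go to s3
s3 | _b[b]bcb_   read b → write b, move →, go to s4
s4 | _bb[b]cb_   read b → write a, move →, go to s1
s1 | _bba[c]b_   read c → write b, move ←, go to s0
s0 | _bb[a]bb_   read a → write b, move →, go to s3
s3 | _bbb[b]b_   read b → write b, move →, go to s4
s4 | _bbbb[b]_   read b → write a, move →, go to s1
s1 | _bbbba[_]   read _ → write _, move ←, go to s3
s3 | _bbbb[a]_   read a → write b, move ←, go to s2
s2 | _bbb[b]b_   read b → write b, move →, go to s0
s0 | _bbbb[b]_   read b → write _, move ←, go to s4
s4 | _bbb[b]__   read b → write a, move →, go to s1
s1 | _bbba[_]_   read _ → write _, move ←, go to s3
s3 | _bbb[a]__   read a → write b, move ←, go to s2
s2 | _bb[b]b__   read b → write b, move →, go to s0
s0 | _bbb[b]__   read b → write _, move ←, go to s4
s4 | _bb[b]___   read b → write a, move →, go to s1
s1 | _bba[_]__   read _ → write _, move ←, go to s3
s3 | _bb[a]___   read a → write b, move ←, go to s2
s2 | _b[b]b___   read b → write b, move →, go to s0
s0 | _bb[b]___   read b → write _, move ←, go to s4
s4 | _b[b]____   read b → write a, move →, go to s1
s1 | _ba[_]___   read _ → write _, move ←, go to s3
s3 | _b[a]____   read a → write b, move ←, go to s2
s2 | _[b]b____   read b → write b, move →, go to s0
s0 | _b[b]____   read b → write _, move ←, go to s4
s4 | _[b]_____   read b → write a, move →, go to s1
s1 | _a[_]____   read _ → write _, move ←, go to s3
s3 | _[a]_____   read a → write b, move ←, go to s2
s2 | [_]b_____   read _ → write _, move →, go to s0
s0 | _[b]_____   read b → write _, move ←, go to s4
s4 | [_]______
At halt the head is at cell -1.

-1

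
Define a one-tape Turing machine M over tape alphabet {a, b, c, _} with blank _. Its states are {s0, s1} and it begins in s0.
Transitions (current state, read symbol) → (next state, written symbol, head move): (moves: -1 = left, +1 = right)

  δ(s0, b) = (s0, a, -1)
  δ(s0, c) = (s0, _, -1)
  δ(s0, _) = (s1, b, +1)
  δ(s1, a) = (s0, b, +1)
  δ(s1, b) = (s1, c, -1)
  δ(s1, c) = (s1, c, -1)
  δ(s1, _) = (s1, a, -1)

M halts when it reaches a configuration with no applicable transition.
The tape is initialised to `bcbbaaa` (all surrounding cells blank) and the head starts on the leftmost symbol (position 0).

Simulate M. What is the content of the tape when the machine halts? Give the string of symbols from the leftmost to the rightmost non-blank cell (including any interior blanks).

bba_bbaaa

state=s0 head=0 tape=__[b]cbbaaa   (s0,b)→(s0,a,-1)
state=s0 head=-1 tape=_[_]acbbaaa   (s0,_)→(s1,b,+1)
state=s1 head=0 tape=_b[a]cbbaaa   (s1,a)→(s0,b,+1)
state=s0 head=1 tape=_bb[c]bbaaa   (s0,c)→(s0,_,-1)
state=s0 head=0 tape=_b[b]_bbaaa   (s0,b)→(s0,a,-1)
state=s0 head=-1 tape=_[b]a_bbaaa   (s0,b)→(s0,a,-1)
state=s0 head=-2 tape=[_]aa_bbaaa   (s0,_)→(s1,b,+1)
state=s1 head=-1 tape=b[a]a_bbaaa   (s1,a)→(s0,b,+1)
state=s0 head=0 tape=bb[a]_bbaaa
The non-blank tape span at halt is bba_bbaaa.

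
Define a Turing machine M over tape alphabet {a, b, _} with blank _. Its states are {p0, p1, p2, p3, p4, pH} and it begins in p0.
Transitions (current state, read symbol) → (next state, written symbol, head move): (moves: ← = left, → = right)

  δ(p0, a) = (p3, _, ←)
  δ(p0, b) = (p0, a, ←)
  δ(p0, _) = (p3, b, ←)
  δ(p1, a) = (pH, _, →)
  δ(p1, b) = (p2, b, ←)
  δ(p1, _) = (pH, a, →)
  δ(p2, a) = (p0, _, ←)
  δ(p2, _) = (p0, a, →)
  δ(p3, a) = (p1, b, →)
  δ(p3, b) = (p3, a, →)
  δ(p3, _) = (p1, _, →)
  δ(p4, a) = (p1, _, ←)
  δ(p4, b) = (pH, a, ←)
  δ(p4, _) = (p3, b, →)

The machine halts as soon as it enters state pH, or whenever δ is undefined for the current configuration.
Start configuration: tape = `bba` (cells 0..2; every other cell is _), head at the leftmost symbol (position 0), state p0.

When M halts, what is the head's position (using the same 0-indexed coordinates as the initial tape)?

p0 | ___[b]ba   read b → write a, move ←, go to p0
p0 | __[_]aba   read _ → write b, move ←, go to p3
p3 | _[_]baba   read _ → write _, move →, go to p1
p1 | __[b]aba   read b → write b, move ←, go to p2
p2 | _[_]baba   read _ → write a, move →, go to p0
p0 | _a[b]aba   read b → write a, move ←, go to p0
p0 | _[a]aaba   read a → write _, move ←, go to p3
p3 | [_]_aaba   read _ → write _, move →, go to p1
p1 | _[_]aaba   read _ → write a, move →, go to pH
pH | _a[a]aba
At halt the head is at cell -1.

-1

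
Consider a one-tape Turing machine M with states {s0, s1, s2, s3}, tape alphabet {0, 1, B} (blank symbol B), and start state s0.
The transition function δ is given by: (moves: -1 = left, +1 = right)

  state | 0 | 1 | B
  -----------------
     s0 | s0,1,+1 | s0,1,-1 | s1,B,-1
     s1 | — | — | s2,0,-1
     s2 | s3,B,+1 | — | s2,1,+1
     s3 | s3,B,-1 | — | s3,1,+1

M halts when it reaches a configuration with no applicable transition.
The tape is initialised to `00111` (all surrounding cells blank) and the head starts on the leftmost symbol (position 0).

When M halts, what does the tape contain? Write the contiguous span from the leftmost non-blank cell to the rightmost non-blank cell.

1B111111

s0 | BBB[0]0111   read 0 → write 1, move +1, go to s0
s0 | BBB1[0]111   read 0 → write 1, move +1, go to s0
s0 | BBB11[1]11   read 1 → write 1, move -1, go to s0
s0 | BBB1[1]111   read 1 → write 1, move -1, go to s0
s0 | BBB[1]1111   read 1 → write 1, move -1, go to s0
s0 | BB[B]11111   read B → write B, move -1, go to s1
s1 | B[B]B11111   read B → write 0, move -1, go to s2
s2 | [B]0B11111   read B → write 1, move +1, go to s2
s2 | 1[0]B11111   read 0 → write B, move +1, go to s3
s3 | 1B[B]11111   read B → write 1, move +1, go to s3
s3 | 1B1[1]1111
The non-blank tape span at halt is 1B111111.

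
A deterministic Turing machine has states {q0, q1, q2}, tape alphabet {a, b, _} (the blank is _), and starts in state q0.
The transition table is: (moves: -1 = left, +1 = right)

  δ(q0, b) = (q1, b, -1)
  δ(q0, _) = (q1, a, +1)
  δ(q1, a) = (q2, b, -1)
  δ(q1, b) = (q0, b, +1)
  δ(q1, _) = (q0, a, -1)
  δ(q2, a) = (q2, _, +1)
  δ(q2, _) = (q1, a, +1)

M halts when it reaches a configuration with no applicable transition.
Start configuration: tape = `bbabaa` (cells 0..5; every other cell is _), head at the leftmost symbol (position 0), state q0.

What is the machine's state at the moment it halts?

q2

q0 | __[b]babaa   read b → write b, move -1, go to q1
q1 | _[_]bbabaa   read _ → write a, move -1, go to q0
q0 | [_]abbabaa   read _ → write a, move +1, go to q1
q1 | a[a]bbabaa   read a → write b, move -1, go to q2
q2 | [a]bbbabaa   read a → write _, move +1, go to q2
q2 | _[b]bbabaa
No transition is defined for (q2, b); M halts in state q2.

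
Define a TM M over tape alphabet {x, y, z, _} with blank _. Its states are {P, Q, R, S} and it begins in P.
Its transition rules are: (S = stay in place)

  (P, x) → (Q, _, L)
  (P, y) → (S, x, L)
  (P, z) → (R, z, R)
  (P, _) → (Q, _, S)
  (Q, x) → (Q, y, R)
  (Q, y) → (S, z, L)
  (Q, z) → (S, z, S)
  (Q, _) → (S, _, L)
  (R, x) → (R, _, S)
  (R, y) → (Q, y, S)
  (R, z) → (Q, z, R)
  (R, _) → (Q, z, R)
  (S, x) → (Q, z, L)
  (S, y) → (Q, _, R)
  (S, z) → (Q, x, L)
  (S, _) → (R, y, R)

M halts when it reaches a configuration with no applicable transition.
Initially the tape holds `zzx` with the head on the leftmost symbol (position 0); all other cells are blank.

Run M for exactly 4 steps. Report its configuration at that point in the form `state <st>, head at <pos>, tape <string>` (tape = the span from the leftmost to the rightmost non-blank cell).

state S, head at 2, tape zzy

P | [z]zx_   read z → write z, move R, go to R
R | z[z]x_   read z → write z, move R, go to Q
Q | zz[x]_   read x → write y, move R, go to Q
Q | zzy[_]   read _ → write _, move L, go to S
S | zz[y]_
After 4 steps: state S, head at 2, tape zzy.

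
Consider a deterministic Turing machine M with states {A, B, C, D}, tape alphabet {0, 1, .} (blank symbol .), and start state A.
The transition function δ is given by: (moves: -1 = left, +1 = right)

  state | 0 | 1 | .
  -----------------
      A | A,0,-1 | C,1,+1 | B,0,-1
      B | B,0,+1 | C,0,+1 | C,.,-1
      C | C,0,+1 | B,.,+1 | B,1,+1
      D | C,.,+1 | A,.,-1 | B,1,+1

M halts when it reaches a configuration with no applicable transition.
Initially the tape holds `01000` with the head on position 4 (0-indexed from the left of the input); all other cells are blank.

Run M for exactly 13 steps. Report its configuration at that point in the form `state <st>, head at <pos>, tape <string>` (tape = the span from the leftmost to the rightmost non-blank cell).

state C, head at 5, tape 010001

state=A head=4 tape=0100[0]..   (A,0)→(A,0,-1)
state=A head=3 tape=010[0]0..   (A,0)→(A,0,-1)
state=A head=2 tape=01[0]00..   (A,0)→(A,0,-1)
state=A head=1 tape=0[1]000..   (A,1)→(C,1,+1)
state=C head=2 tape=01[0]00..   (C,0)→(C,0,+1)
state=C head=3 tape=010[0]0..   (C,0)→(C,0,+1)
state=C head=4 tape=0100[0]..   (C,0)→(C,0,+1)
state=C head=5 tape=01000[.].   (C,.)→(B,1,+1)
state=B head=6 tape=010001[.]   (B,.)→(C,.,-1)
state=C head=5 tape=01000[1].   (C,1)→(B,.,+1)
state=B head=6 tape=01000.[.]   (B,.)→(C,.,-1)
state=C head=5 tape=01000[.].   (C,.)→(B,1,+1)
state=B head=6 tape=010001[.]   (B,.)→(C,.,-1)
state=C head=5 tape=01000[1].
After 13 steps: state C, head at 5, tape 010001.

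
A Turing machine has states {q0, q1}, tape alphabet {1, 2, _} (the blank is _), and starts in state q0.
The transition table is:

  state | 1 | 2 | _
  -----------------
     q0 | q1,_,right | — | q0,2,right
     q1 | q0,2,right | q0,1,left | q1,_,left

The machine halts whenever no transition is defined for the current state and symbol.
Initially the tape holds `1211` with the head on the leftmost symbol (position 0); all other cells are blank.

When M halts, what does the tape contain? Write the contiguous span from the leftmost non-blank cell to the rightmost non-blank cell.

q0 | [1]211_   read 1 → write _, move right, go to q1
q1 | _[2]11_   read 2 → write 1, move left, go to q0
q0 | [_]111_   read _ → write 2, move right, go to q0
q0 | 2[1]11_   read 1 → write _, move right, go to q1
q1 | 2_[1]1_   read 1 → write 2, move right, go to q0
q0 | 2_2[1]_   read 1 → write _, move right, go to q1
q1 | 2_2_[_]   read _ → write _, move left, go to q1
q1 | 2_2[_]_   read _ → write _, move left, go to q1
q1 | 2_[2]__   read 2 → write 1, move left, go to q0
q0 | 2[_]1__   read _ → write 2, move right, go to q0
q0 | 22[1]__   read 1 → write _, move right, go to q1
q1 | 22_[_]_   read _ → write _, move left, go to q1
q1 | 22[_]__   read _ → write _, move left, go to q1
q1 | 2[2]___   read 2 → write 1, move left, go to q0
q0 | [2]1___
The non-blank tape span at halt is 21.

21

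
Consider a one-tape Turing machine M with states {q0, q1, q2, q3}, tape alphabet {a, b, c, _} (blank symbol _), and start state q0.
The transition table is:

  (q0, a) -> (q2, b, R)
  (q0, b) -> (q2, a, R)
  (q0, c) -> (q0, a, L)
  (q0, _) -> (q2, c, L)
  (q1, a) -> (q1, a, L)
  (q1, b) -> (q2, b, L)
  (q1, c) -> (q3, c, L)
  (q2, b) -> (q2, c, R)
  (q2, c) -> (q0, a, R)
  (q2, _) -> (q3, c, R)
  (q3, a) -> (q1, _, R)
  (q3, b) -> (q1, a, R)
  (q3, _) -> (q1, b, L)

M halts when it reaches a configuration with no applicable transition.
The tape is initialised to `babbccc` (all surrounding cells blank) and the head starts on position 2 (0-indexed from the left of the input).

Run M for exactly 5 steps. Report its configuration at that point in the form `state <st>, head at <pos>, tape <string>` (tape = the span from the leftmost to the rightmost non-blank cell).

q0 | ba[b]bccc   read b → write a, move R, go to q2
q2 | baa[b]ccc   read b → write c, move R, go to q2
q2 | baac[c]cc   read c → write a, move R, go to q0
q0 | baaca[c]c   read c → write a, move L, go to q0
q0 | baac[a]ac   read a → write b, move R, go to q2
q2 | baacb[a]c
After 5 steps: state q2, head at 5, tape baacbac.

state q2, head at 5, tape baacbac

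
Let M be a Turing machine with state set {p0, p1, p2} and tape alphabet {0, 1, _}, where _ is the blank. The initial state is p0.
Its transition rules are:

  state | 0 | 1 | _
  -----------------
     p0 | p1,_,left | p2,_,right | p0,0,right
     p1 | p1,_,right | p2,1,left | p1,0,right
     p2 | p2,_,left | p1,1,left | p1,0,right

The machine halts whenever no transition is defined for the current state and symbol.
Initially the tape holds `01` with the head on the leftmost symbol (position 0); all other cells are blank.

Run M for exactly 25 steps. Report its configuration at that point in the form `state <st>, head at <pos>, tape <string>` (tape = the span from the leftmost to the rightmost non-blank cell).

state=p0 head=0 tape=____[0]1   (p0,0)→(p1,_,left)
state=p1 head=-1 tape=___[_]_1   (p1,_)→(p1,0,right)
state=p1 head=0 tape=___0[_]1   (p1,_)→(p1,0,right)
state=p1 head=1 tape=___00[1]   (p1,1)→(p2,1,left)
state=p2 head=0 tape=___0[0]1   (p2,0)→(p2,_,left)
state=p2 head=-1 tape=___[0]_1   (p2,0)→(p2,_,left)
state=p2 head=-2 tape=__[_]__1   (p2,_)→(p1,0,right)
state=p1 head=-1 tape=__0[_]_1   (p1,_)→(p1,0,right)
state=p1 head=0 tape=__00[_]1   (p1,_)→(p1,0,right)
state=p1 head=1 tape=__000[1]   (p1,1)→(p2,1,left)
state=p2 head=0 tape=__00[0]1   (p2,0)→(p2,_,left)
state=p2 head=-1 tape=__0[0]_1   (p2,0)→(p2,_,left)
state=p2 head=-2 tape=__[0]__1   (p2,0)→(p2,_,left)
state=p2 head=-3 tape=_[_]___1   (p2,_)→(p1,0,right)
state=p1 head=-2 tape=_0[_]__1   (p1,_)→(p1,0,right)
state=p1 head=-1 tape=_00[_]_1   (p1,_)→(p1,0,right)
state=p1 head=0 tape=_000[_]1   (p1,_)→(p1,0,right)
state=p1 head=1 tape=_0000[1]   (p1,1)→(p2,1,left)
state=p2 head=0 tape=_000[0]1   (p2,0)→(p2,_,left)
state=p2 head=-1 tape=_00[0]_1   (p2,0)→(p2,_,left)
state=p2 head=-2 tape=_0[0]__1   (p2,0)→(p2,_,left)
state=p2 head=-3 tape=_[0]___1   (p2,0)→(p2,_,left)
state=p2 head=-4 tape=[_]____1   (p2,_)→(p1,0,right)
state=p1 head=-3 tape=0[_]___1   (p1,_)→(p1,0,right)
state=p1 head=-2 tape=00[_]__1   (p1,_)→(p1,0,right)
state=p1 head=-1 tape=000[_]_1
After 25 steps: state p1, head at -1, tape 000__1.

state p1, head at -1, tape 000__1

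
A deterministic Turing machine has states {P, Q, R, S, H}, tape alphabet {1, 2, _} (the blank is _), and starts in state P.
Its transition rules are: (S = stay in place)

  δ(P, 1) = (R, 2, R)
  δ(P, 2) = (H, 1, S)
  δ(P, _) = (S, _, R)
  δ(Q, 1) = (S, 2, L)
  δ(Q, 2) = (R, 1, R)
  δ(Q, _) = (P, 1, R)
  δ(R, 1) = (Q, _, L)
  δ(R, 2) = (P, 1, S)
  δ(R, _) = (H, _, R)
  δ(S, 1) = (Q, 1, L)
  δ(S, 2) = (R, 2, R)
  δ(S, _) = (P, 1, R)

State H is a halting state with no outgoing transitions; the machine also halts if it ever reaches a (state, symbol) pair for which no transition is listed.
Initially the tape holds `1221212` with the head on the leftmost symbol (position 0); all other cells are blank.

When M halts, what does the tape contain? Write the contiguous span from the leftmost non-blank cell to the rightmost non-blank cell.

P | [1]221212   read 1 → write 2, move R, go to R
R | 2[2]21212   read 2 → write 1, move S, go to P
P | 2[1]21212   read 1 → write 2, move R, go to R
R | 22[2]1212   read 2 → write 1, move S, go to P
P | 22[1]1212   read 1 → write 2, move R, go to R
R | 222[1]212   read 1 → write _, move L, go to Q
Q | 22[2]_212   read 2 → write 1, move R, go to R
R | 221[_]212   read _ → write _, move R, go to H
H | 221_[2]12
The non-blank tape span at halt is 221_212.

221_212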